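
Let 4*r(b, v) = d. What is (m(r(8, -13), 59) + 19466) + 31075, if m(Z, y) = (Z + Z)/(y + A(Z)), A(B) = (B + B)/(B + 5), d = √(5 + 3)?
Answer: 8608597969/170329 + 2889*√2/170329 ≈ 50541.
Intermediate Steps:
d = 2*√2 (d = √8 = 2*√2 ≈ 2.8284)
A(B) = 2*B/(5 + B) (A(B) = (2*B)/(5 + B) = 2*B/(5 + B))
r(b, v) = √2/2 (r(b, v) = (2*√2)/4 = √2/2)
m(Z, y) = 2*Z/(y + 2*Z/(5 + Z)) (m(Z, y) = (Z + Z)/(y + 2*Z/(5 + Z)) = (2*Z)/(y + 2*Z/(5 + Z)) = 2*Z/(y + 2*Z/(5 + Z)))
(m(r(8, -13), 59) + 19466) + 31075 = (2*(√2/2)*(5 + √2/2)/(2*(√2/2) + 59*(5 + √2/2)) + 19466) + 31075 = (2*(√2/2)*(5 + √2/2)/(√2 + (295 + 59*√2/2)) + 19466) + 31075 = (2*(√2/2)*(5 + √2/2)/(295 + 61*√2/2) + 19466) + 31075 = (√2*(5 + √2/2)/(295 + 61*√2/2) + 19466) + 31075 = (19466 + √2*(5 + √2/2)/(295 + 61*√2/2)) + 31075 = 50541 + √2*(5 + √2/2)/(295 + 61*√2/2)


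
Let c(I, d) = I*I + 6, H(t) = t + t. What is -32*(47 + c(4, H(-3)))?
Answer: -2208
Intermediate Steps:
H(t) = 2*t
c(I, d) = 6 + I**2 (c(I, d) = I**2 + 6 = 6 + I**2)
-32*(47 + c(4, H(-3))) = -32*(47 + (6 + 4**2)) = -32*(47 + (6 + 16)) = -32*(47 + 22) = -32*69 = -2208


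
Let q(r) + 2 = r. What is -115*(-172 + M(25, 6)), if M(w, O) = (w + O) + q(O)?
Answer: 15755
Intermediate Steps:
q(r) = -2 + r
M(w, O) = -2 + w + 2*O (M(w, O) = (w + O) + (-2 + O) = (O + w) + (-2 + O) = -2 + w + 2*O)
-115*(-172 + M(25, 6)) = -115*(-172 + (-2 + 25 + 2*6)) = -115*(-172 + (-2 + 25 + 12)) = -115*(-172 + 35) = -115*(-137) = 15755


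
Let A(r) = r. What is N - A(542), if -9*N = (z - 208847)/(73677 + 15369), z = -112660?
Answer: -48227209/89046 ≈ -541.60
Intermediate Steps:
N = 35723/89046 (N = -(-112660 - 208847)/(9*(73677 + 15369)) = -(-35723)/89046 = -1/9*(-35723/9894) = 35723/89046 ≈ 0.40117)
N - A(542) = 35723/89046 - 1*542 = 35723/89046 - 542 = -48227209/89046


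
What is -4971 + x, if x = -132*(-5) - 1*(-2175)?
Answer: -2136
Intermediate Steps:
x = 2835 (x = 660 + 2175 = 2835)
-4971 + x = -4971 + 2835 = -2136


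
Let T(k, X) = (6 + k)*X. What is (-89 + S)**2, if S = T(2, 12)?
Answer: 49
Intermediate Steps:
T(k, X) = X*(6 + k)
S = 96 (S = 12*(6 + 2) = 12*8 = 96)
(-89 + S)**2 = (-89 + 96)**2 = 7**2 = 49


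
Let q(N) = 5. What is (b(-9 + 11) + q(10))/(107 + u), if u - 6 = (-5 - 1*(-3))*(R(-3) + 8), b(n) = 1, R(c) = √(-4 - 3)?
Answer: 582/9437 + 12*I*√7/9437 ≈ 0.061672 + 0.0033643*I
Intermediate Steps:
R(c) = I*√7 (R(c) = √(-7) = I*√7)
u = -10 - 2*I*√7 (u = 6 + (-5 - 1*(-3))*(I*√7 + 8) = 6 + (-5 + 3)*(8 + I*√7) = 6 - 2*(8 + I*√7) = 6 + (-16 - 2*I*√7) = -10 - 2*I*√7 ≈ -10.0 - 5.2915*I)
(b(-9 + 11) + q(10))/(107 + u) = (1 + 5)/(107 + (-10 - 2*I*√7)) = 6/(97 - 2*I*√7)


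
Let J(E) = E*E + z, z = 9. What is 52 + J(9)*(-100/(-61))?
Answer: 12172/61 ≈ 199.54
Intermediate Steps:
J(E) = 9 + E**2 (J(E) = E*E + 9 = E**2 + 9 = 9 + E**2)
52 + J(9)*(-100/(-61)) = 52 + (9 + 9**2)*(-100/(-61)) = 52 + (9 + 81)*(-100*(-1/61)) = 52 + 90*(100/61) = 52 + 9000/61 = 12172/61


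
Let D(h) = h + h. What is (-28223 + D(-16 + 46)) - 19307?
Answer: -47470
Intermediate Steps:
D(h) = 2*h
(-28223 + D(-16 + 46)) - 19307 = (-28223 + 2*(-16 + 46)) - 19307 = (-28223 + 2*30) - 19307 = (-28223 + 60) - 19307 = -28163 - 19307 = -47470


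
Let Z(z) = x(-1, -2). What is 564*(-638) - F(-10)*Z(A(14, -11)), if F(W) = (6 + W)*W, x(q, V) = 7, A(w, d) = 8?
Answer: -360112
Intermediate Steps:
Z(z) = 7
F(W) = W*(6 + W)
564*(-638) - F(-10)*Z(A(14, -11)) = 564*(-638) - (-10*(6 - 10))*7 = -359832 - (-10*(-4))*7 = -359832 - 40*7 = -359832 - 1*280 = -359832 - 280 = -360112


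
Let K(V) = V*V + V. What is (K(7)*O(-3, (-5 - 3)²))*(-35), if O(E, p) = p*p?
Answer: -8028160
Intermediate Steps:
O(E, p) = p²
K(V) = V + V² (K(V) = V² + V = V + V²)
(K(7)*O(-3, (-5 - 3)²))*(-35) = ((7*(1 + 7))*((-5 - 3)²)²)*(-35) = ((7*8)*((-8)²)²)*(-35) = (56*64²)*(-35) = (56*4096)*(-35) = 229376*(-35) = -8028160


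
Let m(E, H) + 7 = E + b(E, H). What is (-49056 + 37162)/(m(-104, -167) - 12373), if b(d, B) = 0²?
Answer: 5947/6242 ≈ 0.95274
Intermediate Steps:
b(d, B) = 0
m(E, H) = -7 + E (m(E, H) = -7 + (E + 0) = -7 + E)
(-49056 + 37162)/(m(-104, -167) - 12373) = (-49056 + 37162)/((-7 - 104) - 12373) = -11894/(-111 - 12373) = -11894/(-12484) = -11894*(-1/12484) = 5947/6242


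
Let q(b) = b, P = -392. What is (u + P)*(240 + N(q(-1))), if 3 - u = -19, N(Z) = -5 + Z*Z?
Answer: -87320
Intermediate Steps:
N(Z) = -5 + Z**2
u = 22 (u = 3 - 1*(-19) = 3 + 19 = 22)
(u + P)*(240 + N(q(-1))) = (22 - 392)*(240 + (-5 + (-1)**2)) = -370*(240 + (-5 + 1)) = -370*(240 - 4) = -370*236 = -87320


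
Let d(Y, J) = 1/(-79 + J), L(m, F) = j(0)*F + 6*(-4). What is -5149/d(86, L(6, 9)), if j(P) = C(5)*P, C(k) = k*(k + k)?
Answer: 530347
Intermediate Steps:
C(k) = 2*k**2 (C(k) = k*(2*k) = 2*k**2)
j(P) = 50*P (j(P) = (2*5**2)*P = (2*25)*P = 50*P)
L(m, F) = -24 (L(m, F) = (50*0)*F + 6*(-4) = 0*F - 24 = 0 - 24 = -24)
-5149/d(86, L(6, 9)) = -5149/(1/(-79 - 24)) = -5149/(1/(-103)) = -5149/(-1/103) = -5149*(-103) = 530347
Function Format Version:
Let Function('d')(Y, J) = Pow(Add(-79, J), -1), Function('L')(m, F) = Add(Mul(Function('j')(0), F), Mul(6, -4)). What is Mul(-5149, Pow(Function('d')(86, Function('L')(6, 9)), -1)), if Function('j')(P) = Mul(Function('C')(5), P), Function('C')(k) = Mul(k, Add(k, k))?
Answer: 530347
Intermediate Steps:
Function('C')(k) = Mul(2, Pow(k, 2)) (Function('C')(k) = Mul(k, Mul(2, k)) = Mul(2, Pow(k, 2)))
Function('j')(P) = Mul(50, P) (Function('j')(P) = Mul(Mul(2, Pow(5, 2)), P) = Mul(Mul(2, 25), P) = Mul(50, P))
Function('L')(m, F) = -24 (Function('L')(m, F) = Add(Mul(Mul(50, 0), F), Mul(6, -4)) = Add(Mul(0, F), -24) = Add(0, -24) = -24)
Mul(-5149, Pow(Function('d')(86, Function('L')(6, 9)), -1)) = Mul(-5149, Pow(Pow(Add(-79, -24), -1), -1)) = Mul(-5149, Pow(Pow(-103, -1), -1)) = Mul(-5149, Pow(Rational(-1, 103), -1)) = Mul(-5149, -103) = 530347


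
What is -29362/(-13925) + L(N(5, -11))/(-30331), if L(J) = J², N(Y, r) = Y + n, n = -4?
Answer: 890564897/422359175 ≈ 2.1085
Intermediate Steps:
N(Y, r) = -4 + Y (N(Y, r) = Y - 4 = -4 + Y)
-29362/(-13925) + L(N(5, -11))/(-30331) = -29362/(-13925) + (-4 + 5)²/(-30331) = -29362*(-1/13925) + 1²*(-1/30331) = 29362/13925 + 1*(-1/30331) = 29362/13925 - 1/30331 = 890564897/422359175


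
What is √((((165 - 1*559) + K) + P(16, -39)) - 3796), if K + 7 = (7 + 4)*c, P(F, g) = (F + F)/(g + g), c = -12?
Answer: I*√6585033/39 ≈ 65.798*I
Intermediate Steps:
P(F, g) = F/g (P(F, g) = (2*F)/((2*g)) = (2*F)*(1/(2*g)) = F/g)
K = -139 (K = -7 + (7 + 4)*(-12) = -7 + 11*(-12) = -7 - 132 = -139)
√((((165 - 1*559) + K) + P(16, -39)) - 3796) = √((((165 - 1*559) - 139) + 16/(-39)) - 3796) = √((((165 - 559) - 139) + 16*(-1/39)) - 3796) = √(((-394 - 139) - 16/39) - 3796) = √((-533 - 16/39) - 3796) = √(-20803/39 - 3796) = √(-168847/39) = I*√6585033/39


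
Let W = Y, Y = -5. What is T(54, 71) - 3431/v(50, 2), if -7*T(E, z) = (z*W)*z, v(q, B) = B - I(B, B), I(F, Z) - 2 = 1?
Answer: 49222/7 ≈ 7031.7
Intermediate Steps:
I(F, Z) = 3 (I(F, Z) = 2 + 1 = 3)
v(q, B) = -3 + B (v(q, B) = B - 1*3 = B - 3 = -3 + B)
W = -5
T(E, z) = 5*z**2/7 (T(E, z) = -z*(-5)*z/7 = -(-5*z)*z/7 = -(-5)*z**2/7 = 5*z**2/7)
T(54, 71) - 3431/v(50, 2) = (5/7)*71**2 - 3431/(-3 + 2) = (5/7)*5041 - 3431/(-1) = 25205/7 - 3431*(-1) = 25205/7 - 1*(-3431) = 25205/7 + 3431 = 49222/7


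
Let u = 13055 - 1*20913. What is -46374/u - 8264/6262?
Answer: 56363869/12301699 ≈ 4.5818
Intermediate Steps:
u = -7858 (u = 13055 - 20913 = -7858)
-46374/u - 8264/6262 = -46374/(-7858) - 8264/6262 = -46374*(-1/7858) - 8264*1/6262 = 23187/3929 - 4132/3131 = 56363869/12301699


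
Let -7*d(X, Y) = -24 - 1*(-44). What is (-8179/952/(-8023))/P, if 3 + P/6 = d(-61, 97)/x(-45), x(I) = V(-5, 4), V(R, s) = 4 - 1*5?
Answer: -8179/6546768 ≈ -0.0012493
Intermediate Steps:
d(X, Y) = -20/7 (d(X, Y) = -(-24 - 1*(-44))/7 = -(-24 + 44)/7 = -⅐*20 = -20/7)
V(R, s) = -1 (V(R, s) = 4 - 5 = -1)
x(I) = -1
P = -6/7 (P = -18 + 6*(-20/7/(-1)) = -18 + 6*(-20/7*(-1)) = -18 + 6*(20/7) = -18 + 120/7 = -6/7 ≈ -0.85714)
(-8179/952/(-8023))/P = (-8179/952/(-8023))/(-6/7) = (-8179*1/952*(-1/8023))*(-7/6) = -8179/952*(-1/8023)*(-7/6) = (8179/7637896)*(-7/6) = -8179/6546768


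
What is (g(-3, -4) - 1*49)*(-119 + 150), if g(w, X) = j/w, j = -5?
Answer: -4402/3 ≈ -1467.3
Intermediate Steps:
g(w, X) = -5/w
(g(-3, -4) - 1*49)*(-119 + 150) = (-5/(-3) - 1*49)*(-119 + 150) = (-5*(-⅓) - 49)*31 = (5/3 - 49)*31 = -142/3*31 = -4402/3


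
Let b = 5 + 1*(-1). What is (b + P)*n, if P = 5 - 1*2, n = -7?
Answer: -49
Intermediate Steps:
b = 4 (b = 5 - 1 = 4)
P = 3 (P = 5 - 2 = 3)
(b + P)*n = (4 + 3)*(-7) = 7*(-7) = -49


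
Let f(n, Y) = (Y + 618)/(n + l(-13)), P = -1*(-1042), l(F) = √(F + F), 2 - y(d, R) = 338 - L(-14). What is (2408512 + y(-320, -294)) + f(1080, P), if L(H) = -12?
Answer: 1404473447332/583213 - 830*I*√26/583213 ≈ 2.4082e+6 - 0.0072567*I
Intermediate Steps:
y(d, R) = -348 (y(d, R) = 2 - (338 - 1*(-12)) = 2 - (338 + 12) = 2 - 1*350 = 2 - 350 = -348)
l(F) = √2*√F (l(F) = √(2*F) = √2*√F)
P = 1042
f(n, Y) = (618 + Y)/(n + I*√26) (f(n, Y) = (Y + 618)/(n + √2*√(-13)) = (618 + Y)/(n + √2*(I*√13)) = (618 + Y)/(n + I*√26))
(2408512 + y(-320, -294)) + f(1080, P) = (2408512 - 348) + (618 + 1042)/(1080 + I*√26) = 2408164 + 1660/(1080 + I*√26)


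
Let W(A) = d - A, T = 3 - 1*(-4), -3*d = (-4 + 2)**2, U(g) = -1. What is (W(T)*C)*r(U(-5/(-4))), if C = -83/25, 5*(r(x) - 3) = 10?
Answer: 415/3 ≈ 138.33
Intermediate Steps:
d = -4/3 (d = -(-4 + 2)**2/3 = -1/3*(-2)**2 = -1/3*4 = -4/3 ≈ -1.3333)
r(x) = 5 (r(x) = 3 + (1/5)*10 = 3 + 2 = 5)
T = 7 (T = 3 + 4 = 7)
W(A) = -4/3 - A
C = -83/25 (C = -83*1/25 = -83/25 ≈ -3.3200)
(W(T)*C)*r(U(-5/(-4))) = ((-4/3 - 1*7)*(-83/25))*5 = ((-4/3 - 7)*(-83/25))*5 = -25/3*(-83/25)*5 = (83/3)*5 = 415/3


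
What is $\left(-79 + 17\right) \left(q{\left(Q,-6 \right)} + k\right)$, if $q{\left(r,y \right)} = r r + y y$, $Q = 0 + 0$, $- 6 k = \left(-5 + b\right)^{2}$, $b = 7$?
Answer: $- \frac{6572}{3} \approx -2190.7$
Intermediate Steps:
$k = - \frac{2}{3}$ ($k = - \frac{\left(-5 + 7\right)^{2}}{6} = - \frac{2^{2}}{6} = \left(- \frac{1}{6}\right) 4 = - \frac{2}{3} \approx -0.66667$)
$Q = 0$
$q{\left(r,y \right)} = r^{2} + y^{2}$
$\left(-79 + 17\right) \left(q{\left(Q,-6 \right)} + k\right) = \left(-79 + 17\right) \left(\left(0^{2} + \left(-6\right)^{2}\right) - \frac{2}{3}\right) = - 62 \left(\left(0 + 36\right) - \frac{2}{3}\right) = - 62 \left(36 - \frac{2}{3}\right) = \left(-62\right) \frac{106}{3} = - \frac{6572}{3}$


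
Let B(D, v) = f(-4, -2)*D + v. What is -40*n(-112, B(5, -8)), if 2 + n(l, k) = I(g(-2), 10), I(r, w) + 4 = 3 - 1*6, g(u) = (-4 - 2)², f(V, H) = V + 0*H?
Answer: 360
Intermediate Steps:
f(V, H) = V (f(V, H) = V + 0 = V)
g(u) = 36 (g(u) = (-6)² = 36)
B(D, v) = v - 4*D (B(D, v) = -4*D + v = v - 4*D)
I(r, w) = -7 (I(r, w) = -4 + (3 - 1*6) = -4 + (3 - 6) = -4 - 3 = -7)
n(l, k) = -9 (n(l, k) = -2 - 7 = -9)
-40*n(-112, B(5, -8)) = -40*(-9) = 360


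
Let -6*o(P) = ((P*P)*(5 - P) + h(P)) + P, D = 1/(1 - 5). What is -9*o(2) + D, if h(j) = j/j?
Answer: 89/4 ≈ 22.250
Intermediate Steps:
h(j) = 1
D = -¼ (D = 1/(-4) = -¼ ≈ -0.25000)
o(P) = -⅙ - P/6 - P²*(5 - P)/6 (o(P) = -(((P*P)*(5 - P) + 1) + P)/6 = -((P²*(5 - P) + 1) + P)/6 = -((1 + P²*(5 - P)) + P)/6 = -(1 + P + P²*(5 - P))/6 = -⅙ - P/6 - P²*(5 - P)/6)
-9*o(2) + D = -9*(-⅙ - ⅚*2² - ⅙*2 + (⅙)*2³) - ¼ = -9*(-⅙ - ⅚*4 - ⅓ + (⅙)*8) - ¼ = -9*(-⅙ - 10/3 - ⅓ + 4/3) - ¼ = -9*(-5/2) - ¼ = 45/2 - ¼ = 89/4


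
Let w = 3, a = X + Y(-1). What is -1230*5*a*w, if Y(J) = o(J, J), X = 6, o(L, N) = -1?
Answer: -92250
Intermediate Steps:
Y(J) = -1
a = 5 (a = 6 - 1 = 5)
-1230*5*a*w = -1230*5*5*3 = -30750*3 = -1230*75 = -92250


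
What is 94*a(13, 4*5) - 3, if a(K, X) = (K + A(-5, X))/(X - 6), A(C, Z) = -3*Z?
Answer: -2230/7 ≈ -318.57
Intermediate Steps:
a(K, X) = (K - 3*X)/(-6 + X) (a(K, X) = (K - 3*X)/(X - 6) = (K - 3*X)/(-6 + X))
94*a(13, 4*5) - 3 = 94*((13 - 12*5)/(-6 + 4*5)) - 3 = 94*((13 - 3*20)/(-6 + 20)) - 3 = 94*((13 - 60)/14) - 3 = 94*((1/14)*(-47)) - 3 = 94*(-47/14) - 3 = -2209/7 - 3 = -2230/7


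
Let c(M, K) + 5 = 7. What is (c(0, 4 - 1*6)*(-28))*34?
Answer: -1904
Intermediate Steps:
c(M, K) = 2 (c(M, K) = -5 + 7 = 2)
(c(0, 4 - 1*6)*(-28))*34 = (2*(-28))*34 = -56*34 = -1904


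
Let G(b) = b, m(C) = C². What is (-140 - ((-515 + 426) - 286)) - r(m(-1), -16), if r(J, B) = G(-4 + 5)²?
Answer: 234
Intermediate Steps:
r(J, B) = 1 (r(J, B) = (-4 + 5)² = 1² = 1)
(-140 - ((-515 + 426) - 286)) - r(m(-1), -16) = (-140 - ((-515 + 426) - 286)) - 1*1 = (-140 - (-89 - 286)) - 1 = (-140 - 1*(-375)) - 1 = (-140 + 375) - 1 = 235 - 1 = 234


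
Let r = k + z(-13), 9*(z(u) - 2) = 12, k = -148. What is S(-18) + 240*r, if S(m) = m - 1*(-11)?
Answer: -34727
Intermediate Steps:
z(u) = 10/3 (z(u) = 2 + (⅑)*12 = 2 + 4/3 = 10/3)
S(m) = 11 + m (S(m) = m + 11 = 11 + m)
r = -434/3 (r = -148 + 10/3 = -434/3 ≈ -144.67)
S(-18) + 240*r = (11 - 18) + 240*(-434/3) = -7 - 34720 = -34727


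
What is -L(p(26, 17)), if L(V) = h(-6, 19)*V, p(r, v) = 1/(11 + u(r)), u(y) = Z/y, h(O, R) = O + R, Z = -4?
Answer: -169/141 ≈ -1.1986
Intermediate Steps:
u(y) = -4/y
p(r, v) = 1/(11 - 4/r)
L(V) = 13*V (L(V) = (-6 + 19)*V = 13*V)
-L(p(26, 17)) = -13*26/(-4 + 11*26) = -13*26/(-4 + 286) = -13*26/282 = -13*26*(1/282) = -13*13/141 = -1*169/141 = -169/141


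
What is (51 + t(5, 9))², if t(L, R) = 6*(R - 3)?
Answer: 7569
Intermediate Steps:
t(L, R) = -18 + 6*R (t(L, R) = 6*(-3 + R) = -18 + 6*R)
(51 + t(5, 9))² = (51 + (-18 + 6*9))² = (51 + (-18 + 54))² = (51 + 36)² = 87² = 7569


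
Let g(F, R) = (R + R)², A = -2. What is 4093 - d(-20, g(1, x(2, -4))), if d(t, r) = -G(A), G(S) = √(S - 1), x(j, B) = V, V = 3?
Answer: 4093 + I*√3 ≈ 4093.0 + 1.732*I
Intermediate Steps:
x(j, B) = 3
G(S) = √(-1 + S)
g(F, R) = 4*R² (g(F, R) = (2*R)² = 4*R²)
d(t, r) = -I*√3 (d(t, r) = -√(-1 - 2) = -√(-3) = -I*√3)
4093 - d(-20, g(1, x(2, -4))) = 4093 - (-1)*I*√3 = 4093 + I*√3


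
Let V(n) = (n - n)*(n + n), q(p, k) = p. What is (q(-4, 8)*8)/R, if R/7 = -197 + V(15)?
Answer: 32/1379 ≈ 0.023205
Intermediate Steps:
V(n) = 0 (V(n) = 0*(2*n) = 0)
R = -1379 (R = 7*(-197 + 0) = 7*(-197) = -1379)
(q(-4, 8)*8)/R = -4*8/(-1379) = -32*(-1/1379) = 32/1379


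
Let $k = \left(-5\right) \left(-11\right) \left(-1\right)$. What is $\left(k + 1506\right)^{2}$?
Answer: $2105401$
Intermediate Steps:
$k = -55$ ($k = 55 \left(-1\right) = -55$)
$\left(k + 1506\right)^{2} = \left(-55 + 1506\right)^{2} = 1451^{2} = 2105401$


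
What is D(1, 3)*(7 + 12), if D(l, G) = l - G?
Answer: -38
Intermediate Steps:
D(1, 3)*(7 + 12) = (1 - 1*3)*(7 + 12) = (1 - 3)*19 = -2*19 = -38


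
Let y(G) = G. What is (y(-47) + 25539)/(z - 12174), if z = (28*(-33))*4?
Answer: -12746/7935 ≈ -1.6063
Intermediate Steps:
z = -3696 (z = -924*4 = -3696)
(y(-47) + 25539)/(z - 12174) = (-47 + 25539)/(-3696 - 12174) = 25492/(-15870) = 25492*(-1/15870) = -12746/7935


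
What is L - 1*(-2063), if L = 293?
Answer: 2356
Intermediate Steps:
L - 1*(-2063) = 293 - 1*(-2063) = 293 + 2063 = 2356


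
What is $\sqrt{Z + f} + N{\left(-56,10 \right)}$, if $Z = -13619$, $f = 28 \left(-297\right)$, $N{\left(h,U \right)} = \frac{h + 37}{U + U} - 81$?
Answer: $- \frac{1639}{20} + i \sqrt{21935} \approx -81.95 + 148.1 i$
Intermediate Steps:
$N{\left(h,U \right)} = -81 + \frac{37 + h}{2 U}$ ($N{\left(h,U \right)} = \frac{37 + h}{2 U} - 81 = -81 + \frac{37 + h}{2 U}$)
$f = -8316$
$\sqrt{Z + f} + N{\left(-56,10 \right)} = \sqrt{-13619 - 8316} + \frac{37 - 56 - 1620}{2 \cdot 10} = \sqrt{-21935} + \frac{1}{2} \cdot \frac{1}{10} \left(37 - 56 - 1620\right) = i \sqrt{21935} + \frac{1}{2} \cdot \frac{1}{10} \left(-1639\right) = i \sqrt{21935} - \frac{1639}{20} = - \frac{1639}{20} + i \sqrt{21935}$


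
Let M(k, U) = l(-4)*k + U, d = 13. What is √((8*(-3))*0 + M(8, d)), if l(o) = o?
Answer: I*√19 ≈ 4.3589*I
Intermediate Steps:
M(k, U) = U - 4*k (M(k, U) = -4*k + U = U - 4*k)
√((8*(-3))*0 + M(8, d)) = √((8*(-3))*0 + (13 - 4*8)) = √(-24*0 + (13 - 32)) = √(0 - 19) = √(-19) = I*√19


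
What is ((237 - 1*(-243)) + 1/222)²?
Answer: 11355246721/49284 ≈ 2.3040e+5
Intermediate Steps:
((237 - 1*(-243)) + 1/222)² = ((237 + 243) + 1/222)² = (480 + 1/222)² = (106561/222)² = 11355246721/49284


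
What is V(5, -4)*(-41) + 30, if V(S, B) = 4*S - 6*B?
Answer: -1774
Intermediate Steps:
V(S, B) = -6*B + 4*S
V(5, -4)*(-41) + 30 = (-6*(-4) + 4*5)*(-41) + 30 = (24 + 20)*(-41) + 30 = 44*(-41) + 30 = -1804 + 30 = -1774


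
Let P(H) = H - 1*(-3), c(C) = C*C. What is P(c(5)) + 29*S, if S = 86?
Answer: 2522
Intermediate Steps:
c(C) = C²
P(H) = 3 + H (P(H) = H + 3 = 3 + H)
P(c(5)) + 29*S = (3 + 5²) + 29*86 = (3 + 25) + 2494 = 28 + 2494 = 2522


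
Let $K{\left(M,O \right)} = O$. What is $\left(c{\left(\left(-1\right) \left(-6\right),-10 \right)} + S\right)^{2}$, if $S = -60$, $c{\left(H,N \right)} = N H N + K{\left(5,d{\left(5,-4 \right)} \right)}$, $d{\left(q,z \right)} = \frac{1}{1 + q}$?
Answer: $\frac{10504081}{36} \approx 2.9178 \cdot 10^{5}$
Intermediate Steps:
$c{\left(H,N \right)} = \frac{1}{6} + H N^{2}$ ($c{\left(H,N \right)} = N H N + \frac{1}{1 + 5} = H N N + \frac{1}{6} = H N^{2} + \frac{1}{6} = \frac{1}{6} + H N^{2}$)
$\left(c{\left(\left(-1\right) \left(-6\right),-10 \right)} + S\right)^{2} = \left(\left(\frac{1}{6} + \left(-1\right) \left(-6\right) \left(-10\right)^{2}\right) - 60\right)^{2} = \left(\left(\frac{1}{6} + 6 \cdot 100\right) - 60\right)^{2} = \left(\left(\frac{1}{6} + 600\right) - 60\right)^{2} = \left(\frac{3601}{6} - 60\right)^{2} = \left(\frac{3241}{6}\right)^{2} = \frac{10504081}{36}$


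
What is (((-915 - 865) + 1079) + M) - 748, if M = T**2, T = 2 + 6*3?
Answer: -1049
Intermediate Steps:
T = 20 (T = 2 + 18 = 20)
M = 400 (M = 20**2 = 400)
(((-915 - 865) + 1079) + M) - 748 = (((-915 - 865) + 1079) + 400) - 748 = ((-1780 + 1079) + 400) - 748 = (-701 + 400) - 748 = -301 - 748 = -1049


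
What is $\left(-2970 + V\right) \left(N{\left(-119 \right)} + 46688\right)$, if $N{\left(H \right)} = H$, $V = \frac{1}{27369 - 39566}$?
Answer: $- \frac{1686966262779}{12197} \approx -1.3831 \cdot 10^{8}$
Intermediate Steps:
$V = - \frac{1}{12197}$ ($V = \frac{1}{-12197} = - \frac{1}{12197} \approx -8.1987 \cdot 10^{-5}$)
$\left(-2970 + V\right) \left(N{\left(-119 \right)} + 46688\right) = \left(-2970 - \frac{1}{12197}\right) \left(-119 + 46688\right) = \left(- \frac{36225091}{12197}\right) 46569 = - \frac{1686966262779}{12197}$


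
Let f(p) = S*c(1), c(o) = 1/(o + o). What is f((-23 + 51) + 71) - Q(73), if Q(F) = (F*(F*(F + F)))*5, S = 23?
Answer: -7780317/2 ≈ -3.8902e+6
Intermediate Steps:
c(o) = 1/(2*o)
f(p) = 23/2 (f(p) = 23*((½)/1) = 23*((½)*1) = 23*(½) = 23/2)
Q(F) = 10*F³ (Q(F) = (F*(F*(2*F)))*5 = (F*(2*F²))*5 = (2*F³)*5 = 10*F³)
f((-23 + 51) + 71) - Q(73) = 23/2 - 10*73³ = 23/2 - 10*389017 = 23/2 - 1*3890170 = 23/2 - 3890170 = -7780317/2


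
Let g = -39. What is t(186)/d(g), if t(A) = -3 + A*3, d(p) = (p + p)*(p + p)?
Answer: 185/2028 ≈ 0.091223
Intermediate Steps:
d(p) = 4*p² (d(p) = (2*p)*(2*p) = 4*p²)
t(A) = -3 + 3*A
t(186)/d(g) = (-3 + 3*186)/((4*(-39)²)) = (-3 + 558)/((4*1521)) = 555/6084 = 555*(1/6084) = 185/2028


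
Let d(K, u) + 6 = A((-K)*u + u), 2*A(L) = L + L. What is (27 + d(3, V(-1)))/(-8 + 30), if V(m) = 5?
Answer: 1/2 ≈ 0.50000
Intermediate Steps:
A(L) = L (A(L) = (L + L)/2 = (2*L)/2 = L)
d(K, u) = -6 + u - K*u (d(K, u) = -6 + ((-K)*u + u) = -6 + (-K*u + u) = -6 + (u - K*u) = -6 + u - K*u)
(27 + d(3, V(-1)))/(-8 + 30) = (27 + (-6 + 5 - 1*3*5))/(-8 + 30) = (27 + (-6 + 5 - 15))/22 = (27 - 16)/22 = (1/22)*11 = 1/2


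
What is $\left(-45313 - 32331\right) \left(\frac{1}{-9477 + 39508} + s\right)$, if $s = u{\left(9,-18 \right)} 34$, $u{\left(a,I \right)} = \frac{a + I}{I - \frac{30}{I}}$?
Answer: $- \frac{5182879316}{3563} \approx -1.4546 \cdot 10^{6}$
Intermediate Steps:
$u{\left(a,I \right)} = \frac{I + a}{I - \frac{30}{I}}$
$s = \frac{918}{49}$ ($s = - \frac{18 \left(-18 + 9\right)}{-30 + \left(-18\right)^{2}} \cdot 34 = \left(-18\right) \frac{1}{-30 + 324} \left(-9\right) 34 = \left(-18\right) \frac{1}{294} \left(-9\right) 34 = \frac{27}{49} \cdot 34 = \frac{918}{49} \approx 18.735$)
$\left(-45313 - 32331\right) \left(\frac{1}{-9477 + 39508} + s\right) = \left(-45313 - 32331\right) \left(\frac{1}{-9477 + 39508} + \frac{918}{49}\right) = - 77644 \left(\frac{1}{30031} + \frac{918}{49}\right) = \left(-77644\right) \frac{27568507}{1471519} = - \frac{5182879316}{3563}$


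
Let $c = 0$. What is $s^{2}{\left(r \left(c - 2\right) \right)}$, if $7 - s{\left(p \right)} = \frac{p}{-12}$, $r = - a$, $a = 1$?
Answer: $\frac{1849}{36} \approx 51.361$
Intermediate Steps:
$r = -1$ ($r = \left(-1\right) 1 = -1$)
$s{\left(p \right)} = 7 + \frac{p}{12}$ ($s{\left(p \right)} = 7 - \frac{p}{-12} = 7 - p \left(- \frac{1}{12}\right) = 7 - - \frac{p}{12} = 7 + \frac{p}{12}$)
$s^{2}{\left(r \left(c - 2\right) \right)} = \left(7 + \frac{\left(-1\right) \left(0 - 2\right)}{12}\right)^{2} = \left(7 + \frac{\left(-1\right) \left(-2\right)}{12}\right)^{2} = \left(7 + \frac{1}{12} \cdot 2\right)^{2} = \left(7 + \frac{1}{6}\right)^{2} = \left(\frac{43}{6}\right)^{2} = \frac{1849}{36}$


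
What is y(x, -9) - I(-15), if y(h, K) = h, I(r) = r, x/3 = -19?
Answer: -42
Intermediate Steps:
x = -57 (x = 3*(-19) = -57)
y(x, -9) - I(-15) = -57 - 1*(-15) = -57 + 15 = -42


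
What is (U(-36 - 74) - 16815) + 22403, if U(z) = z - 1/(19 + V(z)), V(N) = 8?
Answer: 147905/27 ≈ 5478.0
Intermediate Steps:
U(z) = -1/27 + z (U(z) = z - 1/(19 + 8) = z - 1/27 = -1/27 + z)
(U(-36 - 74) - 16815) + 22403 = ((-1/27 + (-36 - 74)) - 16815) + 22403 = ((-1/27 - 110) - 16815) + 22403 = (-2971/27 - 16815) + 22403 = -456976/27 + 22403 = 147905/27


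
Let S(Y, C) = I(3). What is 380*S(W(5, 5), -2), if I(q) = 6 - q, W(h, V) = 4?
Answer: 1140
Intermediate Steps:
S(Y, C) = 3 (S(Y, C) = 6 - 1*3 = 6 - 3 = 3)
380*S(W(5, 5), -2) = 380*3 = 1140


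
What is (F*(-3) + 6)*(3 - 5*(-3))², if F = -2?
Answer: 3888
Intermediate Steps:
(F*(-3) + 6)*(3 - 5*(-3))² = (-2*(-3) + 6)*(3 - 5*(-3))² = (6 + 6)*(3 + 15)² = 12*18² = 12*324 = 3888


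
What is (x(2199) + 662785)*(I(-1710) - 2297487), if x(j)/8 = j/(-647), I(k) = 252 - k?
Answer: -984330997644075/647 ≈ -1.5214e+12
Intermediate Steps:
x(j) = -8*j/647 (x(j) = 8*(j/(-647)) = 8*(j*(-1/647)) = 8*(-j/647) = -8*j/647)
(x(2199) + 662785)*(I(-1710) - 2297487) = (-8/647*2199 + 662785)*((252 - 1*(-1710)) - 2297487) = (-17592/647 + 662785)*((252 + 1710) - 2297487) = 428804303*(1962 - 2297487)/647 = (428804303/647)*(-2295525) = -984330997644075/647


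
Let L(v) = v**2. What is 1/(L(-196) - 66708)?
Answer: -1/28292 ≈ -3.5346e-5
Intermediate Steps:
1/(L(-196) - 66708) = 1/((-196)**2 - 66708) = 1/(38416 - 66708) = 1/(-28292) = -1/28292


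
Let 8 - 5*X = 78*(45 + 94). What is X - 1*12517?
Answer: -73419/5 ≈ -14684.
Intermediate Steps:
X = -10834/5 (X = 8/5 - 78*(45 + 94)/5 = 8/5 - 78*139/5 = 8/5 - ⅕*10842 = 8/5 - 10842/5 = -10834/5 ≈ -2166.8)
X - 1*12517 = -10834/5 - 1*12517 = -10834/5 - 12517 = -73419/5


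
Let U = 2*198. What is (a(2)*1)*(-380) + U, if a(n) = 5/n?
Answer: -554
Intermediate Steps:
U = 396
(a(2)*1)*(-380) + U = ((5/2)*1)*(-380) + 396 = (5/2)*(-380) + 396 = -950 + 396 = -554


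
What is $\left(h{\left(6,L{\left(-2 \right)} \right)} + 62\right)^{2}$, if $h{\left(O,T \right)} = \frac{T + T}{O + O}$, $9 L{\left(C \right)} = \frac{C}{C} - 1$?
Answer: $3844$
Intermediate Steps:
$L{\left(C \right)} = 0$ ($L{\left(C \right)} = \frac{\frac{C}{C} - 1}{9} = \frac{1 - 1}{9} = \frac{1}{9} \cdot 0 = 0$)
$h{\left(O,T \right)} = \frac{T}{O}$ ($h{\left(O,T \right)} = \frac{2 T}{2 O} = 2 T \frac{1}{2 O} = \frac{T}{O}$)
$\left(h{\left(6,L{\left(-2 \right)} \right)} + 62\right)^{2} = \left(\frac{0}{6} + 62\right)^{2} = \left(0 \cdot \frac{1}{6} + 62\right)^{2} = \left(0 + 62\right)^{2} = 62^{2} = 3844$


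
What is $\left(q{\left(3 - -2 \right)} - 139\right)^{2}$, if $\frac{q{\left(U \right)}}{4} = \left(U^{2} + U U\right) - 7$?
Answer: $1089$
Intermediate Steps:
$q{\left(U \right)} = -28 + 8 U^{2}$ ($q{\left(U \right)} = 4 \left(\left(U^{2} + U U\right) - 7\right) = 4 \left(\left(U^{2} + U^{2}\right) - 7\right) = 4 \left(2 U^{2} - 7\right) = 4 \left(-7 + 2 U^{2}\right) = -28 + 8 U^{2}$)
$\left(q{\left(3 - -2 \right)} - 139\right)^{2} = \left(\left(-28 + 8 \left(3 - -2\right)^{2}\right) - 139\right)^{2} = \left(\left(-28 + 8 \left(3 + 2\right)^{2}\right) - 139\right)^{2} = \left(\left(-28 + 8 \cdot 5^{2}\right) - 139\right)^{2} = \left(\left(-28 + 8 \cdot 25\right) - 139\right)^{2} = \left(\left(-28 + 200\right) - 139\right)^{2} = \left(172 - 139\right)^{2} = 33^{2} = 1089$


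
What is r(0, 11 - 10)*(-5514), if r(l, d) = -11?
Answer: 60654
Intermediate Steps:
r(0, 11 - 10)*(-5514) = -11*(-5514) = 60654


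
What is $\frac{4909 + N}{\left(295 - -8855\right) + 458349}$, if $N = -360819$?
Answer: $- \frac{355910}{467499} \approx -0.76131$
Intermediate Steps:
$\frac{4909 + N}{\left(295 - -8855\right) + 458349} = \frac{4909 - 360819}{\left(295 - -8855\right) + 458349} = - \frac{355910}{\left(295 + 8855\right) + 458349} = - \frac{355910}{9150 + 458349} = - \frac{355910}{467499}$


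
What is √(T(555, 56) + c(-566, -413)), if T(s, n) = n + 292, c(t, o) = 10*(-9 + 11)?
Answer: 4*√23 ≈ 19.183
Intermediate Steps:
c(t, o) = 20 (c(t, o) = 10*2 = 20)
T(s, n) = 292 + n
√(T(555, 56) + c(-566, -413)) = √((292 + 56) + 20) = √(348 + 20) = √368 = 4*√23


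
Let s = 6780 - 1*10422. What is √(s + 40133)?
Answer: √36491 ≈ 191.03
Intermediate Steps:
s = -3642 (s = 6780 - 10422 = -3642)
√(s + 40133) = √(-3642 + 40133) = √36491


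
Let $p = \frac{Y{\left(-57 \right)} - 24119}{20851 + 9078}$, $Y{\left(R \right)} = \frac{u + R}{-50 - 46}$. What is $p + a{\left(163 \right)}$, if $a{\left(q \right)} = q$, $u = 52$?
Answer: $\frac{466013573}{2873184} \approx 162.19$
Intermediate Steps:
$Y{\left(R \right)} = - \frac{13}{24} - \frac{R}{96}$ ($Y{\left(R \right)} = \frac{52 + R}{-50 - 46} = \frac{52 + R}{-96} = \left(52 + R\right) \left(- \frac{1}{96}\right) = - \frac{13}{24} - \frac{R}{96}$)
$p = - \frac{2315419}{2873184}$ ($p = \frac{\left(- \frac{13}{24} - - \frac{19}{32}\right) - 24119}{20851 + 9078} = \frac{\left(- \frac{13}{24} + \frac{19}{32}\right) - 24119}{29929} = \left(\frac{5}{96} - 24119\right) \frac{1}{29929} = \left(- \frac{2315419}{96}\right) \frac{1}{29929} = - \frac{2315419}{2873184} \approx -0.80587$)
$p + a{\left(163 \right)} = - \frac{2315419}{2873184} + 163 = \frac{466013573}{2873184}$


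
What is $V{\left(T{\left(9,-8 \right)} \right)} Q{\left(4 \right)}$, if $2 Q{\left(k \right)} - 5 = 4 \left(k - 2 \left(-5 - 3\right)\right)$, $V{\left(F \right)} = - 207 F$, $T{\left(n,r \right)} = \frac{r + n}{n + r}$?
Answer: $- \frac{17595}{2} \approx -8797.5$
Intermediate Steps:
$T{\left(n,r \right)} = 1$ ($T{\left(n,r \right)} = \frac{n + r}{n + r} = 1$)
$Q{\left(k \right)} = \frac{69}{2} + 2 k$ ($Q{\left(k \right)} = \frac{5}{2} + \frac{4 \left(k - 2 \left(-5 - 3\right)\right)}{2} = \frac{5}{2} + \frac{4 \left(k - -16\right)}{2} = \frac{5}{2} + \frac{4 \left(k + 16\right)}{2} = \frac{5}{2} + \frac{4 \left(16 + k\right)}{2} = \frac{5}{2} + \frac{64 + 4 k}{2} = \frac{5}{2} + \left(32 + 2 k\right) = \frac{69}{2} + 2 k$)
$V{\left(T{\left(9,-8 \right)} \right)} Q{\left(4 \right)} = \left(-207\right) 1 \left(\frac{69}{2} + 2 \cdot 4\right) = - 207 \left(\frac{69}{2} + 8\right) = \left(-207\right) \frac{85}{2} = - \frac{17595}{2}$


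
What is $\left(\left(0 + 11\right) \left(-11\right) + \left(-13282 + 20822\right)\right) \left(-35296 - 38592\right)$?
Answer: $-548175072$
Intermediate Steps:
$\left(\left(0 + 11\right) \left(-11\right) + \left(-13282 + 20822\right)\right) \left(-35296 - 38592\right) = \left(11 \left(-11\right) + 7540\right) \left(-73888\right) = \left(-121 + 7540\right) \left(-73888\right) = 7419 \left(-73888\right) = -548175072$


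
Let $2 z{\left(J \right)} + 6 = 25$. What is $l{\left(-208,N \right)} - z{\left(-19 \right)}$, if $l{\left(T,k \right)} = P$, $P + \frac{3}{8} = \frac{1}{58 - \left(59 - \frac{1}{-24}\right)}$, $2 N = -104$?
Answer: $- \frac{2167}{200} \approx -10.835$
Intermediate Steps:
$z{\left(J \right)} = \frac{19}{2}$ ($z{\left(J \right)} = -3 + \frac{1}{2} \cdot 25 = -3 + \frac{25}{2} = \frac{19}{2}$)
$N = -52$ ($N = \frac{1}{2} \left(-104\right) = -52$)
$P = - \frac{267}{200}$ ($P = - \frac{3}{8} + \frac{1}{58 - \left(59 - \frac{1}{-24}\right)} = - \frac{3}{8} + \frac{1}{58 - \frac{1417}{24}} = - \frac{3}{8} + \frac{1}{- \frac{25}{24}} = - \frac{3}{8} - \frac{24}{25} = - \frac{267}{200} \approx -1.335$)
$l{\left(T,k \right)} = - \frac{267}{200}$
$l{\left(-208,N \right)} - z{\left(-19 \right)} = - \frac{267}{200} - \frac{19}{2} = - \frac{2167}{200}$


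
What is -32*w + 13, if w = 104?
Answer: -3315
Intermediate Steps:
-32*w + 13 = -32*104 + 13 = -3328 + 13 = -3315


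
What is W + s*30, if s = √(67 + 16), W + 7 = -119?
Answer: -126 + 30*√83 ≈ 147.31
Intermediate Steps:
W = -126 (W = -7 - 119 = -126)
s = √83 ≈ 9.1104
W + s*30 = -126 + √83*30 = -126 + 30*√83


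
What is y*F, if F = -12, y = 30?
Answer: -360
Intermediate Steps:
y*F = 30*(-12) = -360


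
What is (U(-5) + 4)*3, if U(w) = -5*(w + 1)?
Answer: 72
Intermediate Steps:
U(w) = -5 - 5*w (U(w) = -5*(1 + w) = -5 - 5*w)
(U(-5) + 4)*3 = ((-5 - 5*(-5)) + 4)*3 = ((-5 + 25) + 4)*3 = (20 + 4)*3 = 24*3 = 72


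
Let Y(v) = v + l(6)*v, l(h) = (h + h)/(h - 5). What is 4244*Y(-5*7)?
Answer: -1931020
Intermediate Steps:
l(h) = 2*h/(-5 + h) (l(h) = (2*h)/(-5 + h) = 2*h/(-5 + h))
Y(v) = 13*v (Y(v) = v + (2*6/(-5 + 6))*v = v + (2*6/1)*v = v + (2*6*1)*v = v + 12*v = 13*v)
4244*Y(-5*7) = 4244*(13*(-5*7)) = 4244*(13*(-35)) = 4244*(-455) = -1931020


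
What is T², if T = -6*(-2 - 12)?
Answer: 7056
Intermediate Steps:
T = 84 (T = -6*(-14) = 84)
T² = 84² = 7056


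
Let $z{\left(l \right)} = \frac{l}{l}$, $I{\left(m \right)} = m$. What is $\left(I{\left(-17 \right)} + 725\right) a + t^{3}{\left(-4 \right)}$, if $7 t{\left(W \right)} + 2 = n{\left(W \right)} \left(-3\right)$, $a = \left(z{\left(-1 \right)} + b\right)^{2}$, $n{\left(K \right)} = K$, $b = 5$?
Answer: $\frac{8743384}{343} \approx 25491.0$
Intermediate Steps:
$z{\left(l \right)} = 1$
$a = 36$ ($a = \left(1 + 5\right)^{2} = 6^{2} = 36$)
$t{\left(W \right)} = - \frac{2}{7} - \frac{3 W}{7}$ ($t{\left(W \right)} = - \frac{2}{7} + \frac{W \left(-3\right)}{7} = - \frac{2}{7} + \frac{\left(-3\right) W}{7} = - \frac{2}{7} - \frac{3 W}{7}$)
$\left(I{\left(-17 \right)} + 725\right) a + t^{3}{\left(-4 \right)} = \left(-17 + 725\right) 36 + \left(- \frac{2}{7} - - \frac{12}{7}\right)^{3} = 708 \cdot 36 + \left(- \frac{2}{7} + \frac{12}{7}\right)^{3} = 25488 + \left(\frac{10}{7}\right)^{3} = 25488 + \frac{1000}{343} = \frac{8743384}{343}$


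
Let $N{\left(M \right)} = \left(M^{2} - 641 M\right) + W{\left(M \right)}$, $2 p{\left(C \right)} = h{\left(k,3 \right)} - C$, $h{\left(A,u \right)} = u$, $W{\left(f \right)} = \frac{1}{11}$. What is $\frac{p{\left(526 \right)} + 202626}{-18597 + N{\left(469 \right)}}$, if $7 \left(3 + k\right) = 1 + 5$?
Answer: $- \frac{4452019}{2183828} \approx -2.0386$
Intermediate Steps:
$W{\left(f \right)} = \frac{1}{11}$
$k = - \frac{15}{7}$ ($k = -3 + \frac{1 + 5}{7} = -3 + \frac{1}{7} \cdot 6 = -3 + \frac{6}{7} = - \frac{15}{7} \approx -2.1429$)
$p{\left(C \right)} = \frac{3}{2} - \frac{C}{2}$ ($p{\left(C \right)} = \frac{3 - C}{2} = \frac{3}{2} - \frac{C}{2}$)
$N{\left(M \right)} = \frac{1}{11} + M^{2} - 641 M$ ($N{\left(M \right)} = \left(M^{2} - 641 M\right) + \frac{1}{11} = \frac{1}{11} + M^{2} - 641 M$)
$\frac{p{\left(526 \right)} + 202626}{-18597 + N{\left(469 \right)}} = \frac{\left(\frac{3}{2} - 263\right) + 202626}{-18597 + \left(\frac{1}{11} + 469^{2} - 300629\right)} = \frac{\left(\frac{3}{2} - 263\right) + 202626}{-18597 + \left(\frac{1}{11} + 219961 - 300629\right)} = \frac{- \frac{523}{2} + 202626}{-18597 - \frac{887347}{11}} = \frac{404729}{2 \left(- \frac{1091914}{11}\right)} = \frac{404729}{2} \left(- \frac{11}{1091914}\right) = - \frac{4452019}{2183828}$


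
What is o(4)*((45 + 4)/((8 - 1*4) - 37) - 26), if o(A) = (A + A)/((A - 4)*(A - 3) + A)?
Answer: -1814/33 ≈ -54.970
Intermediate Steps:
o(A) = 2*A/(A + (-4 + A)*(-3 + A)) (o(A) = (2*A)/((-4 + A)*(-3 + A) + A) = (2*A)/(A + (-4 + A)*(-3 + A)) = 2*A/(A + (-4 + A)*(-3 + A)))
o(4)*((45 + 4)/((8 - 1*4) - 37) - 26) = (2*4/(12 + 4² - 6*4))*((45 + 4)/((8 - 1*4) - 37) - 26) = (2*4/(12 + 16 - 24))*(49/((8 - 4) - 37) - 26) = (2*4/4)*(49/(4 - 37) - 26) = (2*4*(¼))*(49/(-33) - 26) = 2*(49*(-1/33) - 26) = 2*(-49/33 - 26) = 2*(-907/33) = -1814/33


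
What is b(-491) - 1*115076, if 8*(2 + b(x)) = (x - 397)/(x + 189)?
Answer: -34753445/302 ≈ -1.1508e+5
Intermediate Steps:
b(x) = -2 + (-397 + x)/(8*(189 + x)) (b(x) = -2 + ((x - 397)/(x + 189))/8 = -2 + ((-397 + x)/(189 + x))/8 = -2 + (-397 + x)/(8*(189 + x)))
b(-491) - 1*115076 = (-3421 - 15*(-491))/(8*(189 - 491)) - 1*115076 = (⅛)*(-3421 + 7365)/(-302) - 115076 = (⅛)*(-1/302)*3944 - 115076 = -493/302 - 115076 = -34753445/302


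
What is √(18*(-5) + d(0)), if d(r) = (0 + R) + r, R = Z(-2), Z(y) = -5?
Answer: I*√95 ≈ 9.7468*I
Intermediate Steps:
R = -5
d(r) = -5 + r (d(r) = (0 - 5) + r = -5 + r)
√(18*(-5) + d(0)) = √(18*(-5) + (-5 + 0)) = √(-90 - 5) = √(-95) = I*√95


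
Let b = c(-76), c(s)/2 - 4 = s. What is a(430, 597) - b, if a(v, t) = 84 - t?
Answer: -369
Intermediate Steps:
c(s) = 8 + 2*s
b = -144 (b = 8 + 2*(-76) = 8 - 152 = -144)
a(430, 597) - b = (84 - 1*597) - 1*(-144) = (84 - 597) + 144 = -513 + 144 = -369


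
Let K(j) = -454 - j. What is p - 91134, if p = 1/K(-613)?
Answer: -14490305/159 ≈ -91134.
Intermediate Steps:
p = 1/159 (p = 1/(-454 - 1*(-613)) = 1/(-454 + 613) = 1/159 ≈ 0.0062893)
p - 91134 = 1/159 - 91134 = -14490305/159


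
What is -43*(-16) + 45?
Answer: 733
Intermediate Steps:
-43*(-16) + 45 = 688 + 45 = 733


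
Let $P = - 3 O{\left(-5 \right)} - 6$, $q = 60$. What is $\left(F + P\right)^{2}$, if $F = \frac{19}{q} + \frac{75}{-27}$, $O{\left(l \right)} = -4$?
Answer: $\frac{405769}{32400} \approx 12.524$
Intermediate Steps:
$F = - \frac{443}{180}$ ($F = \frac{19}{60} + \frac{75}{-27} = 19 \cdot \frac{1}{60} + 75 \left(- \frac{1}{27}\right) = \frac{19}{60} - \frac{25}{9} = - \frac{443}{180} \approx -2.4611$)
$P = 6$ ($P = \left(-3\right) \left(-4\right) - 6 = 12 - 6 = 6$)
$\left(F + P\right)^{2} = \left(- \frac{443}{180} + 6\right)^{2} = \left(\frac{637}{180}\right)^{2} = \frac{405769}{32400}$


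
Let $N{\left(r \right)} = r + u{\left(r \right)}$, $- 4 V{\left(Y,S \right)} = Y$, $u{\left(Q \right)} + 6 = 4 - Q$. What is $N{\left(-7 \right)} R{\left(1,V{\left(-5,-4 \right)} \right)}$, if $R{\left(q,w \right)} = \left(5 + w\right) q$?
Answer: $- \frac{25}{2} \approx -12.5$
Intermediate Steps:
$u{\left(Q \right)} = -2 - Q$ ($u{\left(Q \right)} = -6 - \left(-4 + Q\right) = -2 - Q$)
$V{\left(Y,S \right)} = - \frac{Y}{4}$
$R{\left(q,w \right)} = q \left(5 + w\right)$
$N{\left(r \right)} = -2$ ($N{\left(r \right)} = r - \left(2 + r\right) = -2$)
$N{\left(-7 \right)} R{\left(1,V{\left(-5,-4 \right)} \right)} = - 2 \cdot 1 \left(5 - - \frac{5}{4}\right) = - 2 \cdot 1 \left(5 + \frac{5}{4}\right) = - 2 \cdot 1 \cdot \frac{25}{4} = \left(-2\right) \frac{25}{4} = - \frac{25}{2}$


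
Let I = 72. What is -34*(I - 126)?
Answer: 1836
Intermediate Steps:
-34*(I - 126) = -34*(72 - 126) = -34*(-54) = 1836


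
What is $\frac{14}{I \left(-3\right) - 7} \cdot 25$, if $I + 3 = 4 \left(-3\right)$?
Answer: $\frac{175}{19} \approx 9.2105$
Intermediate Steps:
$I = -15$ ($I = -3 + 4 \left(-3\right) = -3 - 12 = -15$)
$\frac{14}{I \left(-3\right) - 7} \cdot 25 = \frac{14}{\left(-15\right) \left(-3\right) - 7} \cdot 25 = \frac{14}{45 - 7} \cdot 25 = \frac{14}{38} \cdot 25 = 14 \cdot \frac{1}{38} \cdot 25 = \frac{7}{19} \cdot 25 = \frac{175}{19}$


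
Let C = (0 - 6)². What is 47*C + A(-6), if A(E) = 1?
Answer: 1693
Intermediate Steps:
C = 36 (C = (-6)² = 36)
47*C + A(-6) = 47*36 + 1 = 1692 + 1 = 1693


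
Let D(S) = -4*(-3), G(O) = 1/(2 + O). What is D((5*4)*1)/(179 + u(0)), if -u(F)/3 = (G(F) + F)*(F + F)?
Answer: 12/179 ≈ 0.067039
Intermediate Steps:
u(F) = -6*F*(F + 1/(2 + F)) (u(F) = -3*(1/(2 + F) + F)*(F + F) = -3*(F + 1/(2 + F))*2*F = -6*F*(F + 1/(2 + F)))
D(S) = 12
D((5*4)*1)/(179 + u(0)) = 12/(179 - 6*0*(1 + 0*(2 + 0))/(2 + 0)) = 12/(179 - 6*0*(1 + 0*2)/2) = 12/(179 - 6*0*1/2*(1 + 0)) = 12/(179 - 6*0*1/2*1) = 12/(179 + 0) = 12/179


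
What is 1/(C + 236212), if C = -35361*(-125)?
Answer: 1/4656337 ≈ 2.1476e-7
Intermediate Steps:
C = 4420125
1/(C + 236212) = 1/(4420125 + 236212) = 1/4656337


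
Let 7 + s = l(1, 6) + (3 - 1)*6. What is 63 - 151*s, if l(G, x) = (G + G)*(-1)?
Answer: -390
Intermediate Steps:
l(G, x) = -2*G (l(G, x) = (2*G)*(-1) = -2*G)
s = 3 (s = -7 + (-2*1 + (3 - 1)*6) = -7 + (-2 + 2*6) = -7 + (-2 + 12) = -7 + 10 = 3)
63 - 151*s = 63 - 151*3 = 63 - 453 = -390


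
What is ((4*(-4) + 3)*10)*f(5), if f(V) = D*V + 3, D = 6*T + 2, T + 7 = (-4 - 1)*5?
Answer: 123110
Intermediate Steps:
T = -32 (T = -7 + (-4 - 1)*5 = -7 - 5*5 = -7 - 25 = -32)
D = -190 (D = 6*(-32) + 2 = -192 + 2 = -190)
f(V) = 3 - 190*V (f(V) = -190*V + 3 = 3 - 190*V)
((4*(-4) + 3)*10)*f(5) = ((4*(-4) + 3)*10)*(3 - 190*5) = ((-16 + 3)*10)*(3 - 950) = -13*10*(-947) = -130*(-947) = 123110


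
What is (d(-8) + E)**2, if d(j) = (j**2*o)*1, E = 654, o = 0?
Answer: 427716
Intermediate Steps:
d(j) = 0 (d(j) = (j**2*0)*1 = 0*1 = 0)
(d(-8) + E)**2 = (0 + 654)**2 = 654**2 = 427716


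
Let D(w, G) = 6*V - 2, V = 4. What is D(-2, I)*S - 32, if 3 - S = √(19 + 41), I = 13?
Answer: 34 - 44*√15 ≈ -136.41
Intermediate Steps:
D(w, G) = 22 (D(w, G) = 6*4 - 2 = 24 - 2 = 22)
S = 3 - 2*√15 (S = 3 - √(19 + 41) = 3 - √60 = 3 - 2*√15 ≈ -4.7460)
D(-2, I)*S - 32 = 22*(3 - 2*√15) - 32 = (66 - 44*√15) - 32 = 34 - 44*√15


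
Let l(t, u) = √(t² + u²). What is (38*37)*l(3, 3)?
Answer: 4218*√2 ≈ 5965.2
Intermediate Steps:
(38*37)*l(3, 3) = (38*37)*√(3² + 3²) = 1406*√(9 + 9) = 1406*√18 = 1406*(3*√2) = 4218*√2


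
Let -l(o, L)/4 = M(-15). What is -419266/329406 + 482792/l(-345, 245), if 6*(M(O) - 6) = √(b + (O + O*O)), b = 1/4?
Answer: -238573045261/16635003 ≈ -14342.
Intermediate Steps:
b = ¼ ≈ 0.25000
M(O) = 6 + √(¼ + O + O²)/6 (M(O) = 6 + √(¼ + (O + O*O))/6 = 6 + √(¼ + (O + O²))/6 = 6 + √(¼ + O + O²)/6)
l(o, L) = -101/3 (l(o, L) = -4*(6 + √(1 + 4*(-15) + 4*(-15)²)/12) = -4*(6 + √(1 - 60 + 4*225)/12) = -4*(6 + √(1 - 60 + 900)/12) = -4*(6 + √841/12) = -4*(6 + (1/12)*29) = -4*(6 + 29/12) = -4*101/12 = -101/3)
-419266/329406 + 482792/l(-345, 245) = -419266/329406 + 482792/(-101/3) = -419266*1/329406 + 482792*(-3/101) = -209633/164703 - 1448376/101 = -238573045261/16635003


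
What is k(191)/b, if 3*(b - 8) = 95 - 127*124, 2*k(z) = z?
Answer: -573/31258 ≈ -0.018331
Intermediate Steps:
k(z) = z/2
b = -15629/3 (b = 8 + (95 - 127*124)/3 = 8 + (95 - 15748)/3 = 8 + (⅓)*(-15653) = 8 - 15653/3 = -15629/3 ≈ -5209.7)
k(191)/b = ((½)*191)/(-15629/3) = (191/2)*(-3/15629) = -573/31258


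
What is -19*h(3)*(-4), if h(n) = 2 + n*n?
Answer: 836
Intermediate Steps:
h(n) = 2 + n**2
-19*h(3)*(-4) = -19*(2 + 3**2)*(-4) = -19*(2 + 9)*(-4) = -19*11*(-4) = -209*(-4) = 836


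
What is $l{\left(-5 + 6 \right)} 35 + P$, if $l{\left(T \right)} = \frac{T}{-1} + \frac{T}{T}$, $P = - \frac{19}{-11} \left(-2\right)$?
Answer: $- \frac{38}{11} \approx -3.4545$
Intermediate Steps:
$P = - \frac{38}{11}$ ($P = \left(-19\right) \left(- \frac{1}{11}\right) \left(-2\right) = \frac{19}{11} \left(-2\right) = - \frac{38}{11} \approx -3.4545$)
$l{\left(T \right)} = 1 - T$ ($l{\left(T \right)} = T \left(-1\right) + 1 = - T + 1 = 1 - T$)
$l{\left(-5 + 6 \right)} 35 + P = \left(1 - \left(-5 + 6\right)\right) 35 - \frac{38}{11} = \left(1 - 1\right) 35 - \frac{38}{11} = 0 \cdot 35 - \frac{38}{11} = 0 - \frac{38}{11} = - \frac{38}{11}$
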